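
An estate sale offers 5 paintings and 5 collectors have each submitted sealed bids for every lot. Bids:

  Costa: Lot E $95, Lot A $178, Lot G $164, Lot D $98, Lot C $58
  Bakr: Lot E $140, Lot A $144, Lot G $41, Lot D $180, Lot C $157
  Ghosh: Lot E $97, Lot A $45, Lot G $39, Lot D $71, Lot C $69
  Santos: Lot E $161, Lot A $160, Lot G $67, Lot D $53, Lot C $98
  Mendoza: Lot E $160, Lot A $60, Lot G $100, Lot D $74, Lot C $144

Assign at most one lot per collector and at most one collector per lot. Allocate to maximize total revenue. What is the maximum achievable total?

Optimal: Costa→Lot G ($164), Bakr→Lot D ($180), Ghosh→Lot E ($97), Santos→Lot A ($160), Mendoza→Lot C ($144) — total 164+180+97+160+144 = $745.
Swapping Ghosh↔Santos (Ghosh→Lot A $45, Santos→Lot E $161) loses 51.

Maximum total: $745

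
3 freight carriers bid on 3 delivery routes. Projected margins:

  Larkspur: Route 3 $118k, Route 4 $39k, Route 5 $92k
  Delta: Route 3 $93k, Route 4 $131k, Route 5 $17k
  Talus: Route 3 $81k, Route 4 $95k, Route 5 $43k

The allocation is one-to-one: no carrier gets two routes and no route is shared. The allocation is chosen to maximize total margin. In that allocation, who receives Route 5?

Larkspur receives Route 5.

Optimal: Larkspur→Route 5 ($92k), Delta→Route 4 ($131k), Talus→Route 3 ($81k) — total 92+131+81 = $304k.
Max-entry greedy (repeatedly take the single best remaining cell) gives $292k, worse by 12.
Next-best assignment: Larkspur→Route 3, Delta→Route 4, Talus→Route 5 = $292k.
Every other assignment is strictly worse.
Larkspur's own top route is Route 3 ($118k), but forcing Larkspur→Route 3 and reassigning the rest optimally gives only $292k — worse by 12.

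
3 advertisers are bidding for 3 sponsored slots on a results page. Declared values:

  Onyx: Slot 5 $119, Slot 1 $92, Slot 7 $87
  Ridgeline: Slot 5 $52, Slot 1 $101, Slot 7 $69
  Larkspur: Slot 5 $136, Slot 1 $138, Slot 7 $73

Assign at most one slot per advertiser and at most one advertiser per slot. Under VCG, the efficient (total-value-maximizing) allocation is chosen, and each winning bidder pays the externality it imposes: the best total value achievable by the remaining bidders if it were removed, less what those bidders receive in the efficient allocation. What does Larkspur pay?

Efficient allocation: Onyx→Slot 5 ($119), Ridgeline→Slot 7 ($69), Larkspur→Slot 1 ($138); total welfare W = $326.
Larkspur receives Slot 1 at value $138, so the others get W − 138 = $188.
Without Larkspur: best allocation of the remaining 2 bidders over all 3 slots is Onyx→Slot 5 ($119), Ridgeline→Slot 1 ($101), total $220.
VCG payment = (others' best without Larkspur) − (others' welfare with Larkspur) = 220 − 188 = $32.

Larkspur pays $32.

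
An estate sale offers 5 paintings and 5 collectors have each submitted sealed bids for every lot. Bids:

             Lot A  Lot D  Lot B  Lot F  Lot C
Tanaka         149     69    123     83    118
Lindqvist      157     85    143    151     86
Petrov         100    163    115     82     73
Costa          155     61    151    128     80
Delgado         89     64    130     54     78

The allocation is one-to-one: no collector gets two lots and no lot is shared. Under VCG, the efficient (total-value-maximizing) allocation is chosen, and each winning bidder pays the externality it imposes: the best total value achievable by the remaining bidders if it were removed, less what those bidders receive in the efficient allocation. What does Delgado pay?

Delgado pays $27.

Efficient allocation: Tanaka→Lot C ($118), Lindqvist→Lot F ($151), Petrov→Lot D ($163), Costa→Lot A ($155), Delgado→Lot B ($130); total welfare W = $717.
Delgado receives Lot B at value $130, so the others get W − 130 = $587.
Without Delgado: best allocation of the remaining 4 bidders over all 5 lots is Tanaka→Lot A ($149), Lindqvist→Lot F ($151), Petrov→Lot D ($163), Costa→Lot B ($151), total $614.
VCG payment = (others' best without Delgado) − (others' welfare with Delgado) = 614 − 587 = $27.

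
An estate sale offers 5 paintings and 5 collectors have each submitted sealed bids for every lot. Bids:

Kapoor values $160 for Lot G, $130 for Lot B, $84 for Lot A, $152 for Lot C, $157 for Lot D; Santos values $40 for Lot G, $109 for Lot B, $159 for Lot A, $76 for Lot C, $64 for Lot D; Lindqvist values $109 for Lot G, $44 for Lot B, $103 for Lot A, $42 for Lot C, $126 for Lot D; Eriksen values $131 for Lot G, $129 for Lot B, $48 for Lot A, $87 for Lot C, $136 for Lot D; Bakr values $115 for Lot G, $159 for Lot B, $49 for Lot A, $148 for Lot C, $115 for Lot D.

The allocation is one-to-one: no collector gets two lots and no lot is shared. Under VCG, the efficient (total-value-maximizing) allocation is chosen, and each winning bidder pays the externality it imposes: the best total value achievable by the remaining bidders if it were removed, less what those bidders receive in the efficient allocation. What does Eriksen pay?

Efficient allocation: Kapoor→Lot C ($152), Santos→Lot A ($159), Lindqvist→Lot D ($126), Eriksen→Lot G ($131), Bakr→Lot B ($159); total welfare W = $727.
Eriksen receives Lot G at value $131, so the others get W − 131 = $596.
Without Eriksen: best allocation of the remaining 4 bidders over all 5 lots is Kapoor→Lot G ($160), Santos→Lot A ($159), Lindqvist→Lot D ($126), Bakr→Lot B ($159), total $604.
VCG payment = (others' best without Eriksen) − (others' welfare with Eriksen) = 604 − 596 = $8.

Eriksen pays $8.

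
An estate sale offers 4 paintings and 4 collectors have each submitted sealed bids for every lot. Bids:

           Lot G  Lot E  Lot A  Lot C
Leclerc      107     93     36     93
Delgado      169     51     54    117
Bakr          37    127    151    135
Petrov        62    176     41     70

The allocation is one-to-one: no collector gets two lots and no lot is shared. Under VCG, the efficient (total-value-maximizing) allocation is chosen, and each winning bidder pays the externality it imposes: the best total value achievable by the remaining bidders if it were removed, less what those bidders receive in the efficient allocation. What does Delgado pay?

Delgado pays $14.

Efficient allocation: Leclerc→Lot C ($93), Delgado→Lot G ($169), Bakr→Lot A ($151), Petrov→Lot E ($176); total welfare W = $589.
Delgado receives Lot G at value $169, so the others get W − 169 = $420.
Without Delgado: best allocation of the remaining 3 bidders over all 4 lots is Leclerc→Lot G ($107), Bakr→Lot A ($151), Petrov→Lot E ($176), total $434.
VCG payment = (others' best without Delgado) − (others' welfare with Delgado) = 434 − 420 = $14.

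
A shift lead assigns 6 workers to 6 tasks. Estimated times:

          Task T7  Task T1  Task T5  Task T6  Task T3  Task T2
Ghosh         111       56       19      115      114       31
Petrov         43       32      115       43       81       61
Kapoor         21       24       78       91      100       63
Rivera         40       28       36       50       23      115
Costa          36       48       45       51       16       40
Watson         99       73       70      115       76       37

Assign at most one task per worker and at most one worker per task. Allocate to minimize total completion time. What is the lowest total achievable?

Min total: 164 min

Optimal: Ghosh→Task T5 (19 min), Petrov→Task T6 (43 min), Kapoor→Task T7 (21 min), Rivera→Task T1 (28 min), Costa→Task T3 (16 min), Watson→Task T2 (37 min) — total 19+43+21+28+16+37 = 164 min.
Next-best assignment: Ghosh→Task T5, Petrov→Task T1, Kapoor→Task T7, Rivera→Task T6, Costa→Task T3, Watson→Task T2 = 175 min.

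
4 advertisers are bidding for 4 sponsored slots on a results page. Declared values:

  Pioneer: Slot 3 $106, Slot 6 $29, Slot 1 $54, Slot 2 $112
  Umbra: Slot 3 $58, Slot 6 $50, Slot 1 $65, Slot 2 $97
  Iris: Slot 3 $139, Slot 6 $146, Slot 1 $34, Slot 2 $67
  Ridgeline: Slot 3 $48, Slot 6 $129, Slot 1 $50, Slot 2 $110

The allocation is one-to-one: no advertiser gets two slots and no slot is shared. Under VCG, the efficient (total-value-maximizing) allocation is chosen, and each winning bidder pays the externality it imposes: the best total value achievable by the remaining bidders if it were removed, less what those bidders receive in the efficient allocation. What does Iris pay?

Efficient allocation: Pioneer→Slot 2 ($112), Umbra→Slot 1 ($65), Iris→Slot 3 ($139), Ridgeline→Slot 6 ($129); total welfare W = $445.
Iris receives Slot 3 at value $139, so the others get W − 139 = $306.
Without Iris: best allocation of the remaining 3 bidders over all 4 slots is Pioneer→Slot 3 ($106), Umbra→Slot 2 ($97), Ridgeline→Slot 6 ($129), total $332.
VCG payment = (others' best without Iris) − (others' welfare with Iris) = 332 − 306 = $26.

Iris pays $26.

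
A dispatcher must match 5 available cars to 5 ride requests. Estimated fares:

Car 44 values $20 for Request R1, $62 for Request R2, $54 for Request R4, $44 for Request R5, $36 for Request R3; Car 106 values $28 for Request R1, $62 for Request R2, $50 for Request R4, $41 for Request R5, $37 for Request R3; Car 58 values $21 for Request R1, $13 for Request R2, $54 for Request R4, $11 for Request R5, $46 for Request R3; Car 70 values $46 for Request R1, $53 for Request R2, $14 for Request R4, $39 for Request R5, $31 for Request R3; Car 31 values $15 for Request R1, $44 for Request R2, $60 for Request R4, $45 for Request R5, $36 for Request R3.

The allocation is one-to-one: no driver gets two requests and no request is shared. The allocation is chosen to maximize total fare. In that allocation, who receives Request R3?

Car 58 receives Request R3.

Optimal: Car 44→Request R5 ($44), Car 106→Request R2 ($62), Car 58→Request R3 ($46), Car 70→Request R1 ($46), Car 31→Request R4 ($60) — total 44+62+46+46+60 = $258.
Max-entry greedy (repeatedly take the single best remaining cell) gives $255, worse by 3.
Swapping Car 70↔Car 31 (Car 70→Request R4 $14, Car 31→Request R1 $15) loses 77.
Car 58's own top request is Request R4 ($54), but forcing Car 58→Request R4 and reassigning the rest optimally gives only $244 — worse by 14.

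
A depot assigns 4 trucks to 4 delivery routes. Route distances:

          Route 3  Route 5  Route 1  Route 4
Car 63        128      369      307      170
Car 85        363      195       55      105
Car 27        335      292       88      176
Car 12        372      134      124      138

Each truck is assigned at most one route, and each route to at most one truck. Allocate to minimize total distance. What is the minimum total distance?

This is a one-to-one assignment (minimum-cost bipartite matching).
Optimal: Car 63→Route 3 (128 km), Car 85→Route 4 (105 km), Car 27→Route 1 (88 km), Car 12→Route 5 (134 km) — total 128+105+88+134 = 455 km.
Column-greedy (each route in turn goes to its cheapest remaining truck) gives 493 km, worse by 38.
Next-best assignment: Car 63→Route 3, Car 85→Route 1, Car 27→Route 4, Car 12→Route 5 = 493 km.

Min total: 455 km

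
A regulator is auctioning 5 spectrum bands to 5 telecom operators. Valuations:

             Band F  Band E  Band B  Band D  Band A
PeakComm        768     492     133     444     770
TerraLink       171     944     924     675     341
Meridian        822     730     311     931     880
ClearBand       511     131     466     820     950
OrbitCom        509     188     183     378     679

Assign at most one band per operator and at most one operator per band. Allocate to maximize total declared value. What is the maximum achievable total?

Maximum total: $3921M

Treat this as an assignment problem: match each operator to one band.
Optimal: PeakComm→Band F ($768M), TerraLink→Band B ($924M), Meridian→Band E ($730M), ClearBand→Band D ($820M), OrbitCom→Band A ($679M) — total 768+924+730+820+679 = $3921M.
Row-greedy (each operator in turn takes its best remaining band) gives $3339M, worse by 582.
Next-best assignment: PeakComm→Band E, TerraLink→Band B, Meridian→Band D, ClearBand→Band A, OrbitCom→Band F = $3806M.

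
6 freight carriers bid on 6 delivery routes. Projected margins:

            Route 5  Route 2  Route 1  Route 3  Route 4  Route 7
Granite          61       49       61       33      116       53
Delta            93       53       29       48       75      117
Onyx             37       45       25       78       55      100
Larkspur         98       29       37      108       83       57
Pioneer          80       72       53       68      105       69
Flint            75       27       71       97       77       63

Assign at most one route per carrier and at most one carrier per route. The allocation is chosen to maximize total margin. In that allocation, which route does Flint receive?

Optimal: Granite→Route 4 ($116k), Delta→Route 5 ($93k), Onyx→Route 7 ($100k), Larkspur→Route 3 ($108k), Pioneer→Route 2 ($72k), Flint→Route 1 ($71k) — total 116+93+100+108+72+71 = $560k.
Column-greedy (each route in turn goes to its best remaining carrier) gives $552k, worse by 8.
Swapping Onyx↔Granite (Onyx→Route 4 $55k, Granite→Route 7 $53k) loses 108.
Flint's own top route is Route 3 ($97k), but forcing Flint→Route 3 and reassigning the rest optimally gives only $526k — worse by 34.

Flint receives Route 1.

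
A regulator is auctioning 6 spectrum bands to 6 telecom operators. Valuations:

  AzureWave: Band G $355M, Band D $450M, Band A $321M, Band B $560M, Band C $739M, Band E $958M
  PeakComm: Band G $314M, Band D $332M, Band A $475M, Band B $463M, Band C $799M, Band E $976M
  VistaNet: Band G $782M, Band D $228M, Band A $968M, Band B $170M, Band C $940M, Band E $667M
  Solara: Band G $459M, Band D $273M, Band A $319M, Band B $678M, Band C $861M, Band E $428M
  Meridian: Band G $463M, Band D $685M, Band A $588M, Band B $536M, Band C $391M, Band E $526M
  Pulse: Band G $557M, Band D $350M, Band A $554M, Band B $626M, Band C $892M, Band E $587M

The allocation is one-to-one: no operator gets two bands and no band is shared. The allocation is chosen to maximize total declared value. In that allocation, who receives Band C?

PeakComm receives Band C.

This is a one-to-one assignment (maximum-weight bipartite matching).
Optimal: AzureWave→Band E ($958M), PeakComm→Band C ($799M), VistaNet→Band A ($968M), Solara→Band B ($678M), Meridian→Band D ($685M), Pulse→Band G ($557M) — total 958+799+968+678+685+557 = $4645M.
Max-entry greedy (repeatedly take the single best remaining cell) gives $4554M, worse by 91.
PeakComm's own top band is Band E ($976M), but forcing PeakComm→Band E and reassigning the rest optimally gives only $4607M — worse by 38.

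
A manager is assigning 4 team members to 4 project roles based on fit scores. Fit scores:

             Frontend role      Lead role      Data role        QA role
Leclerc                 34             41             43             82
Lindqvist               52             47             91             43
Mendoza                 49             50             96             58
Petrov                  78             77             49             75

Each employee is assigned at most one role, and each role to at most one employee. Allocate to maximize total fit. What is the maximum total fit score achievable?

Maximum total: 307 pts

Treat this as an assignment problem: match each employee to one role.
Optimal: Leclerc→QA role (82 pts), Lindqvist→Frontend role (52 pts), Mendoza→Data role (96 pts), Petrov→Lead role (77 pts) — total 82+52+96+77 = 307 pts.
Row-greedy (each employee in turn takes its best remaining role) gives 301 pts, worse by 6.
Swapping Mendoza↔Lindqvist (Mendoza→Frontend role 49 pts, Lindqvist→Data role 91 pts) loses 8.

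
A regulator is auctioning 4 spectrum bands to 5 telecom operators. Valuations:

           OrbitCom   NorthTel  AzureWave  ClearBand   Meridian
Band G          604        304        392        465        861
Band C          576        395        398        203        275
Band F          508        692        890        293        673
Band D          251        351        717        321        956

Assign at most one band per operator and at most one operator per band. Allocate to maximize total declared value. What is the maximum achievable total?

Max total: $2887M

This is a one-to-one assignment (maximum-weight bipartite matching).
Optimal: ClearBand→Band G ($465M), OrbitCom→Band C ($576M), AzureWave→Band F ($890M), Meridian→Band D ($956M) — total 465+576+890+956 = $2887M.
Column-greedy (each band in turn goes to its best remaining operator) gives $2678M, worse by 209.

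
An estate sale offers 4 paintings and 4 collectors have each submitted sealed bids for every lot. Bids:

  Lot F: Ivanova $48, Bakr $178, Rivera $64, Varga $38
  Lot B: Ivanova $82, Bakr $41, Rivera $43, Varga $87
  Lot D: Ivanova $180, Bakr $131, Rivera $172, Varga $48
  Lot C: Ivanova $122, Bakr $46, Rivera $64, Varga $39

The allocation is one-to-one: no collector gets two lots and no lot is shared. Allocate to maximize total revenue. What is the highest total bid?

Maximum total: $559

This is a one-to-one assignment (maximum-weight bipartite matching).
Optimal: Ivanova→Lot C ($122), Bakr→Lot F ($178), Rivera→Lot D ($172), Varga→Lot B ($87) — total 122+178+172+87 = $559.
Max-entry greedy (repeatedly take the single best remaining cell) gives $509, worse by 50.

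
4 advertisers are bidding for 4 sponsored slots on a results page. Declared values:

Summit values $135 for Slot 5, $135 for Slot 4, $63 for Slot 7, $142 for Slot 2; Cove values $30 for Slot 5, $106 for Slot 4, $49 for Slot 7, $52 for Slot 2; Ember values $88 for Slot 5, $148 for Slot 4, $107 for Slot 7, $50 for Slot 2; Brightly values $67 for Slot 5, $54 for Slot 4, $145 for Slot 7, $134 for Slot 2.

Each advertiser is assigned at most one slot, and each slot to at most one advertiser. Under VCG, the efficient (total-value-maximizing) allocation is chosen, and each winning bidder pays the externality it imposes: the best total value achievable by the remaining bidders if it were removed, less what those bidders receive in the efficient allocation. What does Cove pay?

Efficient allocation: Summit→Slot 5 ($135), Cove→Slot 4 ($106), Ember→Slot 7 ($107), Brightly→Slot 2 ($134); total welfare W = $482.
Cove receives Slot 4 at value $106, so the others get W − 106 = $376.
Without Cove: best allocation of the remaining 3 bidders over all 4 slots is Summit→Slot 2 ($142), Ember→Slot 4 ($148), Brightly→Slot 7 ($145), total $435.
VCG payment = (others' best without Cove) − (others' welfare with Cove) = 435 − 376 = $59.

Cove pays $59.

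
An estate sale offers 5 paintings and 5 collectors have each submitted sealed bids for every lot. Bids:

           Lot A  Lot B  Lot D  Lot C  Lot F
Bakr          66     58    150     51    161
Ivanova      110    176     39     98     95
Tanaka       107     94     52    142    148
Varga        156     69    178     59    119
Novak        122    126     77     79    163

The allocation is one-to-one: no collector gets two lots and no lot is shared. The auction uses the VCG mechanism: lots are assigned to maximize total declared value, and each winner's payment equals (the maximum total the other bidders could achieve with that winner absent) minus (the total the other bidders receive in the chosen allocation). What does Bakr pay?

Efficient allocation: Bakr→Lot D ($150), Ivanova→Lot B ($176), Tanaka→Lot C ($142), Varga→Lot A ($156), Novak→Lot F ($163); total welfare W = $787.
Bakr receives Lot D at value $150, so the others get W − 150 = $637.
Without Bakr: best allocation of the remaining 4 bidders over all 5 lots is Ivanova→Lot B ($176), Tanaka→Lot C ($142), Varga→Lot D ($178), Novak→Lot F ($163), total $659.
VCG payment = (others' best without Bakr) − (others' welfare with Bakr) = 659 − 637 = $22.

Bakr pays $22.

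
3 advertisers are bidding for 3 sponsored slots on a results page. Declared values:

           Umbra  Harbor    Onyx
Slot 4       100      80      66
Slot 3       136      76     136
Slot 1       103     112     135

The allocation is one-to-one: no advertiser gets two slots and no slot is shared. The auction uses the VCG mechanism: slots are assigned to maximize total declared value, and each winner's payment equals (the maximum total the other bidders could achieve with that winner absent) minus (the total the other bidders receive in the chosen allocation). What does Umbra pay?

Umbra pays $33.

Efficient allocation: Umbra→Slot 3 ($136), Harbor→Slot 4 ($80), Onyx→Slot 1 ($135); total welfare W = $351.
Umbra receives Slot 3 at value $136, so the others get W − 136 = $215.
Without Umbra: best allocation of the remaining 2 bidders over all 3 slots is Harbor→Slot 1 ($112), Onyx→Slot 3 ($136), total $248.
VCG payment = (others' best without Umbra) − (others' welfare with Umbra) = 248 − 215 = $33.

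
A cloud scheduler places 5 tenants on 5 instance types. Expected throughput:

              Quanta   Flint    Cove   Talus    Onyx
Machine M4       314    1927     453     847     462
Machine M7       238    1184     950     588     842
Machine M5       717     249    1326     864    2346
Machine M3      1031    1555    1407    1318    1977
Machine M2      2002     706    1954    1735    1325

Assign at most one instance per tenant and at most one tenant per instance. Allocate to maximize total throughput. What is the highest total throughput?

Maximum total: 8543 ops/s

Optimal: Quanta→Machine M2 (2002 ops/s), Flint→Machine M4 (1927 ops/s), Cove→Machine M7 (950 ops/s), Talus→Machine M3 (1318 ops/s), Onyx→Machine M5 (2346 ops/s) — total 2002+1927+950+1318+2346 = 8543 ops/s.
Max-entry greedy (repeatedly take the single best remaining cell) gives 8270 ops/s, worse by 273.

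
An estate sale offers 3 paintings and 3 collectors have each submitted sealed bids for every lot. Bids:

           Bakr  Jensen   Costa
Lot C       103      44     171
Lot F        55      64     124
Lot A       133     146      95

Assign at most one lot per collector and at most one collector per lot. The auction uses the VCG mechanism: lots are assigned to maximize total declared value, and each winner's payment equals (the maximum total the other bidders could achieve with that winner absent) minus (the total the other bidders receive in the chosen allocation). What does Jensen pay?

Jensen pays $77.

Efficient allocation: Bakr→Lot C ($103), Jensen→Lot A ($146), Costa→Lot F ($124); total welfare W = $373.
Jensen receives Lot A at value $146, so the others get W − 146 = $227.
Without Jensen: best allocation of the remaining 2 bidders over all 3 lots is Bakr→Lot A ($133), Costa→Lot C ($171), total $304.
VCG payment = (others' best without Jensen) − (others' welfare with Jensen) = 304 − 227 = $77.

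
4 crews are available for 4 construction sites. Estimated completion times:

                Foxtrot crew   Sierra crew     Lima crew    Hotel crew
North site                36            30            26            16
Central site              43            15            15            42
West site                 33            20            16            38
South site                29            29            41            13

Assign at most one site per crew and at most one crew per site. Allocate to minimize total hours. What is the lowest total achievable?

This is the linear assignment problem.
Optimal: Foxtrot crew→South site (29 hours), Sierra crew→Central site (15 hours), Lima crew→West site (16 hours), Hotel crew→North site (16 hours) — total 29+15+16+16 = 76 hours.
Next-best assignment: Foxtrot crew→North site, Sierra crew→Central site, Lima crew→West site, Hotel crew→South site = 80 hours.
Swapping Hotel crew↔Foxtrot crew (Hotel crew→South site 13 hours, Foxtrot crew→North site 36 hours) adds 4.
Every other assignment is strictly worse.

Minimum total: 76 hours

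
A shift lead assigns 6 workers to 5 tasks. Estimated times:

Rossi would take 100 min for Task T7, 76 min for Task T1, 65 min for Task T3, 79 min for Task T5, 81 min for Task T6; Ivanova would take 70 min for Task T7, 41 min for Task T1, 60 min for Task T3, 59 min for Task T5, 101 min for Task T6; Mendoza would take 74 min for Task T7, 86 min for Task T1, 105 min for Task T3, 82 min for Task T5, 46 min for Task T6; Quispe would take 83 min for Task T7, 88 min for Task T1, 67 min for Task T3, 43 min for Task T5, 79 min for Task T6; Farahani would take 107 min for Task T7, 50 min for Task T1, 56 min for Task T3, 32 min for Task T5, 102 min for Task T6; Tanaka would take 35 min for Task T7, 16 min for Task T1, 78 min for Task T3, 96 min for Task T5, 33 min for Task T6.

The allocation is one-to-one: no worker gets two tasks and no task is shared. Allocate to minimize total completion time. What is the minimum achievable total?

Minimum total: 219 min

This is a one-to-one assignment (minimum-cost bipartite matching).
Optimal: Tanaka→Task T7 (35 min), Ivanova→Task T1 (41 min), Rossi→Task T3 (65 min), Farahani→Task T5 (32 min), Mendoza→Task T6 (46 min) — total 35+41+65+32+46 = 219 min.
Row-greedy (each worker in turn takes its cheapest remaining task) gives 302 min, worse by 83.
Next-best assignment: Tanaka→Task T7, Ivanova→Task T1, Quispe→Task T3, Farahani→Task T5, Mendoza→Task T6 = 221 min.
No other one-to-one assignment undercuts 219 min.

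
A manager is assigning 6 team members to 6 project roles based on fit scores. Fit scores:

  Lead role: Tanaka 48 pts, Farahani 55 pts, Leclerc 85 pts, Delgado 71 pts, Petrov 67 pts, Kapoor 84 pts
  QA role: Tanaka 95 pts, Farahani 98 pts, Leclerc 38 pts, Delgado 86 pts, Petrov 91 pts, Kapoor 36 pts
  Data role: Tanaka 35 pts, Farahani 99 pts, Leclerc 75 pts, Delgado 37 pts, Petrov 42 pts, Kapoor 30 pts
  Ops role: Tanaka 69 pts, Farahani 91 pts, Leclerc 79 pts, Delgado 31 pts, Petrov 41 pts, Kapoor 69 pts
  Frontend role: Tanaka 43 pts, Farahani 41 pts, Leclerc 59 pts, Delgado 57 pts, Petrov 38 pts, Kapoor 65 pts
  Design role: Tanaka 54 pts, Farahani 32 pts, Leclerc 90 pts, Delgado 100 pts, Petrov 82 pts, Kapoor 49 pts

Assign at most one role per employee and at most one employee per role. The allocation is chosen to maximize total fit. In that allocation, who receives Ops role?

This is a one-to-one assignment (maximum-weight bipartite matching).
Optimal: Tanaka→Ops role (69 pts), Farahani→Data role (99 pts), Leclerc→Lead role (85 pts), Delgado→Design role (100 pts), Petrov→QA role (91 pts), Kapoor→Frontend role (65 pts) — total 69+99+85+100+91+65 = 509 pts.
Swapping Leclerc↔Delgado (Leclerc→Design role 90 pts, Delgado→Lead role 71 pts) loses 24.
No other one-to-one assignment exceeds 509 pts.
Tanaka's own top role is QA role (95 pts), but forcing Tanaka→QA role and reassigning the rest optimally gives only 505 pts — worse by 4.

Tanaka receives Ops role.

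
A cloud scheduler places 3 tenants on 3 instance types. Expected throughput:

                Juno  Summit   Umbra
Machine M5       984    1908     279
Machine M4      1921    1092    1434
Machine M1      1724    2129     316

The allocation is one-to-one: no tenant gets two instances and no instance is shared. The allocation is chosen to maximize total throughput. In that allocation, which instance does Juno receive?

Juno receives Machine M1.

Treat this as an assignment problem: match each tenant to one instance.
Optimal: Juno→Machine M1 (1724 ops/s), Summit→Machine M5 (1908 ops/s), Umbra→Machine M4 (1434 ops/s) — total 1724+1908+1434 = 5066 ops/s.
Max-entry greedy (repeatedly take the single best remaining cell) gives 4329 ops/s, worse by 737.
Swapping Umbra↔Summit (Umbra→Machine M5 279 ops/s, Summit→Machine M4 1092 ops/s) loses 1971.
Every other assignment is strictly worse.
Juno's own top instance is Machine M4 (1921 ops/s), but forcing Juno→Machine M4 and reassigning the rest optimally gives only 4329 ops/s — worse by 737.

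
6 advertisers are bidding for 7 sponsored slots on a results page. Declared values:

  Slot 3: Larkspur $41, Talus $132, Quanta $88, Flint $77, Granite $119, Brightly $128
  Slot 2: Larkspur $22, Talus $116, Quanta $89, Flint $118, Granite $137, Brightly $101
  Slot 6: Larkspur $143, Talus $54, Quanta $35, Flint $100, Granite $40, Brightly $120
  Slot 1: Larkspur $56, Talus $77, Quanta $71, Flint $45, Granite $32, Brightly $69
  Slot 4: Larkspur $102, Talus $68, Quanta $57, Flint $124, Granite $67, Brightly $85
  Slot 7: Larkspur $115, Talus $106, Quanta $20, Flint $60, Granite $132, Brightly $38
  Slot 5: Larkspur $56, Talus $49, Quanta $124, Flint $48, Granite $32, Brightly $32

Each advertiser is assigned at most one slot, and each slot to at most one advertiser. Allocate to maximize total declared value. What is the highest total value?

Optimal: Larkspur→Slot 6 ($143), Talus→Slot 2 ($116), Quanta→Slot 5 ($124), Flint→Slot 4 ($124), Granite→Slot 7 ($132), Brightly→Slot 3 ($128) — total 143+116+124+124+132+128 = $767.
Row-greedy (each advertiser in turn takes its best remaining slot) gives $729, worse by 38.
Every other assignment is strictly worse.

Maximum total: $767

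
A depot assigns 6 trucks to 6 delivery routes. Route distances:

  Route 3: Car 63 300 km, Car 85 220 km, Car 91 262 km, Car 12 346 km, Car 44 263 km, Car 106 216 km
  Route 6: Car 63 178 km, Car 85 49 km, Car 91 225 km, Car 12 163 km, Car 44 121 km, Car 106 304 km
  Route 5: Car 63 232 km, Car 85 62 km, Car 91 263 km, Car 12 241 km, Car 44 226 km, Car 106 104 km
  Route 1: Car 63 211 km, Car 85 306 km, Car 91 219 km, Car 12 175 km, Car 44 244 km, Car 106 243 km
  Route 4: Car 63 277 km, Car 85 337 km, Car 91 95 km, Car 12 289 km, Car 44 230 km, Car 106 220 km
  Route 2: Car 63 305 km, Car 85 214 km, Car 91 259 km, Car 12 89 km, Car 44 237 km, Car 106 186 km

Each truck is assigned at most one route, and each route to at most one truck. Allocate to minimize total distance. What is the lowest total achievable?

Treat this as an assignment problem: match each truck to one route.
Optimal: Car 63→Route 1 (211 km), Car 85→Route 5 (62 km), Car 91→Route 4 (95 km), Car 12→Route 2 (89 km), Car 44→Route 6 (121 km), Car 106→Route 3 (216 km) — total 211+62+95+89+121+216 = 794 km.
Column-greedy (each route in turn goes to its cheapest remaining truck) gives 1066 km, worse by 272.
No other one-to-one assignment undercuts 794 km.

Min total: 794 km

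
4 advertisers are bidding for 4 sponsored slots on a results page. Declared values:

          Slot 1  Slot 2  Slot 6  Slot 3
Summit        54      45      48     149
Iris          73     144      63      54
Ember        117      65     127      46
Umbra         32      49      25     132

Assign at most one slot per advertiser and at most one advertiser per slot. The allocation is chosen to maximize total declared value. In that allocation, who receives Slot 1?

This is the linear assignment problem.
Optimal: Summit→Slot 1 ($54), Iris→Slot 2 ($144), Ember→Slot 6 ($127), Umbra→Slot 3 ($132) — total 54+144+127+132 = $457.
Row-greedy (each advertiser in turn takes its best remaining slot) gives $452, worse by 5.
Swapping Summit↔Iris (Summit→Slot 2 $45, Iris→Slot 1 $73) loses 80.
Summit's own top slot is Slot 3 ($149), but forcing Summit→Slot 3 and reassigning the rest optimally gives only $452 — worse by 5.

Summit receives Slot 1.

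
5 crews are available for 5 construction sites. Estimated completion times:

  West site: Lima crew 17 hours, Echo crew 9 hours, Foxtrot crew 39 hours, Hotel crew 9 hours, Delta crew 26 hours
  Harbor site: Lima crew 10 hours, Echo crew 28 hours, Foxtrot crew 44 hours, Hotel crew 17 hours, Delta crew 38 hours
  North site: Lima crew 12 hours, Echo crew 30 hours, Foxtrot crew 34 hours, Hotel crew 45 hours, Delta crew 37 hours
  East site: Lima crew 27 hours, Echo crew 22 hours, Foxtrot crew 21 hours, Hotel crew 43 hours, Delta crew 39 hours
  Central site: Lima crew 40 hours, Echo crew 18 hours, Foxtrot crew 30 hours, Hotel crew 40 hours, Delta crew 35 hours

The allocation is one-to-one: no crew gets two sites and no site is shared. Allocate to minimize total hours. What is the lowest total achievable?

Min total: 94 hours

Optimal: Lima crew→North site (12 hours), Echo crew→West site (9 hours), Foxtrot crew→East site (21 hours), Hotel crew→Harbor site (17 hours), Delta crew→Central site (35 hours) — total 12+9+21+17+35 = 94 hours.
Min-entry greedy (repeatedly take the single cheapest remaining cell) gives 120 hours, worse by 26.
Swapping Foxtrot crew↔Delta crew (Foxtrot crew→Central site 30 hours, Delta crew→East site 39 hours) adds 13.
No other one-to-one assignment undercuts 94 hours.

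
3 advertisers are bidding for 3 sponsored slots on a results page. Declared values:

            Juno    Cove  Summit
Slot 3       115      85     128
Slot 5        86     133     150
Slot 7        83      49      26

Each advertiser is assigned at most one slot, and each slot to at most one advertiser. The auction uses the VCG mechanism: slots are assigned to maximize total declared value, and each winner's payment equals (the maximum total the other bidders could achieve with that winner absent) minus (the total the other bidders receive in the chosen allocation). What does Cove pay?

Efficient allocation: Juno→Slot 7 ($83), Cove→Slot 5 ($133), Summit→Slot 3 ($128); total welfare W = $344.
Cove receives Slot 5 at value $133, so the others get W − 133 = $211.
Without Cove: best allocation of the remaining 2 bidders over all 3 slots is Juno→Slot 3 ($115), Summit→Slot 5 ($150), total $265.
VCG payment = (others' best without Cove) − (others' welfare with Cove) = 265 − 211 = $54.

Cove pays $54.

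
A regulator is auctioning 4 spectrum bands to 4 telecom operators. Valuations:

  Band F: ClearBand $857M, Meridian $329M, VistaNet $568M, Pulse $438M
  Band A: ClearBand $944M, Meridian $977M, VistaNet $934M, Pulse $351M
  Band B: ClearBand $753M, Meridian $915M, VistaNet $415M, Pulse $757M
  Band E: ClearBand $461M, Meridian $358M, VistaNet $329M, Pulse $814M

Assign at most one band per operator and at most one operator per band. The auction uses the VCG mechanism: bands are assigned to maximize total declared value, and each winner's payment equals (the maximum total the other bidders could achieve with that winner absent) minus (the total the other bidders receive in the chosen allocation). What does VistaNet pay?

VistaNet pays $87M.

Efficient allocation: ClearBand→Band F ($857M), Meridian→Band B ($915M), VistaNet→Band A ($934M), Pulse→Band E ($814M); total welfare W = $3520M.
VistaNet receives Band A at value $934M, so the others get W − 934 = $2586M.
Without VistaNet: best allocation of the remaining 3 bidders over all 4 bands is ClearBand→Band A ($944M), Meridian→Band B ($915M), Pulse→Band E ($814M), total $2673M.
VCG payment = (others' best without VistaNet) − (others' welfare with VistaNet) = 2673 − 2586 = $87M.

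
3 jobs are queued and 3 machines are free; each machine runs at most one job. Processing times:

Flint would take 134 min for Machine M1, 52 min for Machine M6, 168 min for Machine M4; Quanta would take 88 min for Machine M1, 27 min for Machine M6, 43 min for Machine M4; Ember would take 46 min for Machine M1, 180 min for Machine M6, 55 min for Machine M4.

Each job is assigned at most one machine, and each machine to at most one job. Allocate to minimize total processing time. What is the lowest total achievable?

Treat this as an assignment problem: match each job to one machine.
Optimal: Flint→Machine M6 (52 min), Quanta→Machine M4 (43 min), Ember→Machine M1 (46 min) — total 52+43+46 = 141 min.
Column-greedy (each machine in turn goes to its cheapest remaining job) gives 241 min, worse by 100.
Every other assignment is strictly worse.

Minimum total: 141 min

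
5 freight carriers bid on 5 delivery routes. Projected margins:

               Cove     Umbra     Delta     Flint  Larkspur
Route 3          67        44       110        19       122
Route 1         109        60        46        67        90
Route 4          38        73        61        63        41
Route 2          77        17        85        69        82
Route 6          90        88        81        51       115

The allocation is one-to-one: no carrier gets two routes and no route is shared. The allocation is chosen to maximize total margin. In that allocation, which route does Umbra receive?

Optimal: Cove→Route 1 ($109k), Umbra→Route 4 ($73k), Delta→Route 3 ($110k), Flint→Route 2 ($69k), Larkspur→Route 6 ($115k) — total 109+73+110+69+115 = $476k.
Column-greedy (each route in turn goes to its best remaining carrier) gives $440k, worse by 36.
Swapping Cove↔Larkspur (Cove→Route 6 $90k, Larkspur→Route 1 $90k) loses 44.
Umbra's own top route is Route 6 ($88k), but forcing Umbra→Route 6 and reassigning the rest optimally gives only $467k — worse by 9.

Umbra receives Route 4.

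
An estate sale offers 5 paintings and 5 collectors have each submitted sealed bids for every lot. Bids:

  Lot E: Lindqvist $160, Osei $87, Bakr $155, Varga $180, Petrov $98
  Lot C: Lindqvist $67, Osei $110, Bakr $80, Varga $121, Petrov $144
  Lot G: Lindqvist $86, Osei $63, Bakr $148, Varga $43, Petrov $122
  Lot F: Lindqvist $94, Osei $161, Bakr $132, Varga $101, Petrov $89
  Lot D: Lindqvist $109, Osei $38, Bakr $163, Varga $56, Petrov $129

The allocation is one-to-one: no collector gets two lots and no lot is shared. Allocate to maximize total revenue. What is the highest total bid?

Optimal: Lindqvist→Lot D ($109), Osei→Lot F ($161), Bakr→Lot G ($148), Varga→Lot E ($180), Petrov→Lot C ($144) — total 109+161+148+180+144 = $742.
Row-greedy (each collector in turn takes its best remaining lot) gives $727, worse by 15.
Next-best assignment: Lindqvist→Lot G, Osei→Lot F, Bakr→Lot D, Varga→Lot E, Petrov→Lot C = $734.
Checked against all permutations: $742 is optimal.

Max total: $742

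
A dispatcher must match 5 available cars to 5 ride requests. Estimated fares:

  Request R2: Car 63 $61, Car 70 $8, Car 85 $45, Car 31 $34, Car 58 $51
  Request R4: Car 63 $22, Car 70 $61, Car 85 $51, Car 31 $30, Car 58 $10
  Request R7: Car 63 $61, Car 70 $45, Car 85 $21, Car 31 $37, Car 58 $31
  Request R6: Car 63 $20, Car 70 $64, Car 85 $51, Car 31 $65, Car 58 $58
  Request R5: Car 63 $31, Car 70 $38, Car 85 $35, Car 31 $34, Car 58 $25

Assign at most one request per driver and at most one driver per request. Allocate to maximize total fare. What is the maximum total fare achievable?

Optimal: Car 63→Request R7 ($61), Car 70→Request R4 ($61), Car 85→Request R5 ($35), Car 31→Request R6 ($65), Car 58→Request R2 ($51) — total 61+61+35+65+51 = $273.
Column-greedy (each request in turn goes to its best remaining driver) gives $252, worse by 21.
Next-best assignment: Car 63→Request R7, Car 70→Request R5, Car 85→Request R4, Car 31→Request R6, Car 58→Request R2 = $266.
Checked against all permutations: $273 is optimal.

Maximum total: $273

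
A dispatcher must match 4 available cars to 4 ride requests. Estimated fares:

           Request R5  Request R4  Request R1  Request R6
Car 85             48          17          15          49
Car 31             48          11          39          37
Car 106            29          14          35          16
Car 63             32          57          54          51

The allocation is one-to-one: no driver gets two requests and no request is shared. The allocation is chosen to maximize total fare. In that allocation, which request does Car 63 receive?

Car 63 receives Request R4.

Optimal: Car 85→Request R6 ($49), Car 31→Request R5 ($48), Car 106→Request R1 ($35), Car 63→Request R4 ($57) — total 49+48+35+57 = $189.
Column-greedy (each request in turn goes to its best remaining driver) gives $160, worse by 29.
Checked against all permutations: $189 is optimal.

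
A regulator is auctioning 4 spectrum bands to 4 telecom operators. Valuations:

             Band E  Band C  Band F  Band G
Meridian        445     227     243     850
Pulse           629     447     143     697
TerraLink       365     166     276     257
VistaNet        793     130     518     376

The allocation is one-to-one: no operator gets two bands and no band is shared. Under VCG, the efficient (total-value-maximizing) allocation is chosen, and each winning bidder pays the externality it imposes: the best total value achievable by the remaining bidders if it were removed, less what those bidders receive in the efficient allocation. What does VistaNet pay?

Efficient allocation: Meridian→Band G ($850M), Pulse→Band C ($447M), TerraLink→Band F ($276M), VistaNet→Band E ($793M); total welfare W = $2366M.
VistaNet receives Band E at value $793M, so the others get W − 793 = $1573M.
Without VistaNet: best allocation of the remaining 3 bidders over all 4 bands is Meridian→Band G ($850M), Pulse→Band E ($629M), TerraLink→Band F ($276M), total $1755M.
VCG payment = (others' best without VistaNet) − (others' welfare with VistaNet) = 1755 − 1573 = $182M.

VistaNet pays $182M.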